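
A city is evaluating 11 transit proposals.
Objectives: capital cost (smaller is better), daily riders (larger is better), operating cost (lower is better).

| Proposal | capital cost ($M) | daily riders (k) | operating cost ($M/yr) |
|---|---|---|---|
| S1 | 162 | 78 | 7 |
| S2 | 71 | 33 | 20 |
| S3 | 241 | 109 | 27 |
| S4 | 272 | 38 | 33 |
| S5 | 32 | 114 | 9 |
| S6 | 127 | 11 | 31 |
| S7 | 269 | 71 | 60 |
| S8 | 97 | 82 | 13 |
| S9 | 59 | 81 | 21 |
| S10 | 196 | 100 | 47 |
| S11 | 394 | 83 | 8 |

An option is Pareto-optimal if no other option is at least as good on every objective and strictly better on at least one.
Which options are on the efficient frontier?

S1, S5, S11

S1: not dominated (best operating cost).
S2: dominated by S5 (capital cost 32≤71, daily riders 114≥33, operating cost 9≤20).
S3: dominated by S5 (capital cost 32≤241, daily riders 114≥109, operating cost 9≤27).
S4: dominated by S1 (capital cost 162≤272, daily riders 78≥38, operating cost 7≤33).
S5: not dominated (best capital cost).
S6: dominated by S2 (capital cost 71≤127, daily riders 33≥11, operating cost 20≤31).
S7: dominated by S1 (capital cost 162≤269, daily riders 78≥71, operating cost 7≤60).
S8: dominated by S5 (capital cost 32≤97, daily riders 114≥82, operating cost 9≤13).
S9: dominated by S5 (capital cost 32≤59, daily riders 114≥81, operating cost 9≤21).
S10: dominated by S5 (capital cost 32≤196, daily riders 114≥100, operating cost 9≤47).
S11: not dominated.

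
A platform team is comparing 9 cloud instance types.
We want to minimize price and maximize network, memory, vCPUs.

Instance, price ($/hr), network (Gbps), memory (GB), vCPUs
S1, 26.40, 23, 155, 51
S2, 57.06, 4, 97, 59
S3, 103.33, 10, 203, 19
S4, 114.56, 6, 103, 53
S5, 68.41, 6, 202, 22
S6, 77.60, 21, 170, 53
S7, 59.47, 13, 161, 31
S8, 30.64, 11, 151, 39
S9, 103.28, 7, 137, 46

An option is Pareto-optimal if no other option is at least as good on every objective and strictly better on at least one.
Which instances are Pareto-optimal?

S1, S2, S3, S5, S6, S7

S1: not dominated (best price).
S2: not dominated (best vCPUs).
S3: not dominated (best memory).
S4: dominated by S6 (price 77.60≤114.56, network 21≥6, memory 170≥103, vCPUs 53≥53).
S5: not dominated.
S6: not dominated.
S7: not dominated.
S8: dominated by S1 (price 26.40≤30.64, network 23≥11, memory 155≥151, vCPUs 51≥39).
S9: dominated by S1 (price 26.40≤103.28, network 23≥7, memory 155≥137, vCPUs 51≥46).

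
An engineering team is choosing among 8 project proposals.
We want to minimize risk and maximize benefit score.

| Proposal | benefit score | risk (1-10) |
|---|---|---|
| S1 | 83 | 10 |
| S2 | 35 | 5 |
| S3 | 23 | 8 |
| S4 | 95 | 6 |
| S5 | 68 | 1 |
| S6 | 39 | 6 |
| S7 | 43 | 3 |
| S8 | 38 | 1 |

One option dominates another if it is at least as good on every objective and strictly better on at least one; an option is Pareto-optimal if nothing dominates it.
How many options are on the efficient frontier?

S1: dominated by S4 (benefit score 95≥83, risk 6≤10).
S2: dominated by S5 (benefit score 68≥35, risk 1≤5).
S3: dominated by S2 (benefit score 35≥23, risk 5≤8).
S4: not dominated (best benefit score).
S5: not dominated.
S6: dominated by S4 (benefit score 95≥39, risk 6≤6).
S7: dominated by S5 (benefit score 68≥43, risk 1≤3).
S8: dominated by S5 (benefit score 68≥38, risk 1≤1).
Pareto-optimal: S4, S5 → 2.

2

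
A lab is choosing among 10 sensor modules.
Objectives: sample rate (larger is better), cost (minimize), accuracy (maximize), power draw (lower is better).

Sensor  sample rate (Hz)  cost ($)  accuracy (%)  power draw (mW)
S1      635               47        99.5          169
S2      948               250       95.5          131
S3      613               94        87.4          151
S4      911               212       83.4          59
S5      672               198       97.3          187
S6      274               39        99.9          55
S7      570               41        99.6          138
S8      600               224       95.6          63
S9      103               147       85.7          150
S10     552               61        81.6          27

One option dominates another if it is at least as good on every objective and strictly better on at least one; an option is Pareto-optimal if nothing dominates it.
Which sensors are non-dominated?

S1: not dominated.
S2: not dominated (best sample rate).
S3: not dominated.
S4: not dominated.
S5: not dominated.
S6: not dominated (best cost).
S7: not dominated.
S8: not dominated.
S9: dominated by S6 (sample rate 274≥103, cost 39≤147, accuracy 99.9≥85.7, power draw 55≤150).
S10: not dominated (best power draw).

S1, S2, S3, S4, S5, S6, S7, S8, S10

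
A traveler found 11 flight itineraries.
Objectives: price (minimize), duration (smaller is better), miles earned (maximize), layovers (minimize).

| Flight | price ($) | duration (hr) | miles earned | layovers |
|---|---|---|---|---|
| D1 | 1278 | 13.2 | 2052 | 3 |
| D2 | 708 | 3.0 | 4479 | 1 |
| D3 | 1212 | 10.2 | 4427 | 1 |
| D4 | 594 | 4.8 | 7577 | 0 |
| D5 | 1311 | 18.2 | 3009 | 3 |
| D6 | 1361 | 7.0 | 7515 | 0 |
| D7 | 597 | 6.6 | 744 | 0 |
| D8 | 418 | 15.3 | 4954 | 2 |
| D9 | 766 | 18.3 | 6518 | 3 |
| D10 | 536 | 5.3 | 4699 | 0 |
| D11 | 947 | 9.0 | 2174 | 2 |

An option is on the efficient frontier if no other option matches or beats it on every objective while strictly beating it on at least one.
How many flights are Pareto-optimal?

4

D1: dominated by D2 (price 708≤1278, duration 3.0≤13.2, miles earned 4479≥2052, layovers 1≤3).
D2: not dominated (best duration).
D3: dominated by D2 (price 708≤1212, duration 3.0≤10.2, miles earned 4479≥4427, layovers 1≤1).
D4: not dominated (best miles earned).
D5: dominated by D2 (price 708≤1311, duration 3.0≤18.2, miles earned 4479≥3009, layovers 1≤3).
D6: dominated by D4 (price 594≤1361, duration 4.8≤7.0, miles earned 7577≥7515, layovers 0≤0).
D7: dominated by D4 (price 594≤597, duration 4.8≤6.6, miles earned 7577≥744, layovers 0≤0).
D8: not dominated (best price).
D9: dominated by D4 (price 594≤766, duration 4.8≤18.3, miles earned 7577≥6518, layovers 0≤3).
D10: not dominated.
D11: dominated by D2 (price 708≤947, duration 3.0≤9.0, miles earned 4479≥2174, layovers 1≤2).
Pareto-optimal: D2, D4, D8, D10 → 4.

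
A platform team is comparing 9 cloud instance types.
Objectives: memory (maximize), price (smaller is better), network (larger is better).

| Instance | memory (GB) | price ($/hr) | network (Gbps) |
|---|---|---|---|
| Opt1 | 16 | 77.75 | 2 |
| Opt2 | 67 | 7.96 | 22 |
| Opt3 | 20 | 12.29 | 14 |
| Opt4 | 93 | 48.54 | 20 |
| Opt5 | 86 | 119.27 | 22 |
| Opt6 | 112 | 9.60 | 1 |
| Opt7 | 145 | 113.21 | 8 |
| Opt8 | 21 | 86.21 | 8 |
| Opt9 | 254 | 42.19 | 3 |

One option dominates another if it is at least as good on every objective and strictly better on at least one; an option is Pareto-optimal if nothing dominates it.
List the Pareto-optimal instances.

Opt1: dominated by Opt2 (memory 67≥16, price 7.96≤77.75, network 22≥2).
Opt2: not dominated (best price).
Opt3: dominated by Opt2 (memory 67≥20, price 7.96≤12.29, network 22≥14).
Opt4: not dominated.
Opt5: not dominated.
Opt6: not dominated.
Opt7: not dominated.
Opt8: dominated by Opt2 (memory 67≥21, price 7.96≤86.21, network 22≥8).
Opt9: not dominated (best memory).

Opt2, Opt4, Opt5, Opt6, Opt7, Opt9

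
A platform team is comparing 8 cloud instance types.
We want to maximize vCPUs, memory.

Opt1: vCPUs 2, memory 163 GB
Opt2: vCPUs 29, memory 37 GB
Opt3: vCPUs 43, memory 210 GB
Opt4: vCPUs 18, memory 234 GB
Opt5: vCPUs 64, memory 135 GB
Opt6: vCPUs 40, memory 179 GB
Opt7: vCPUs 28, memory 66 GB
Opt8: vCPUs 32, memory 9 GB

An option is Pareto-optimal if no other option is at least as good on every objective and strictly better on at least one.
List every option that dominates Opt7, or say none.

Opt3, Opt5, Opt6

Opt3: vCPUs 43≥28, memory 210≥66 — dominates Opt7.
Opt5: vCPUs 64≥28, memory 135≥66 — dominates Opt7.
Opt6: vCPUs 40≥28, memory 179≥66 — dominates Opt7.
Others (Opt1, Opt2, Opt4, Opt8) are each worse than Opt7 on at least one objective.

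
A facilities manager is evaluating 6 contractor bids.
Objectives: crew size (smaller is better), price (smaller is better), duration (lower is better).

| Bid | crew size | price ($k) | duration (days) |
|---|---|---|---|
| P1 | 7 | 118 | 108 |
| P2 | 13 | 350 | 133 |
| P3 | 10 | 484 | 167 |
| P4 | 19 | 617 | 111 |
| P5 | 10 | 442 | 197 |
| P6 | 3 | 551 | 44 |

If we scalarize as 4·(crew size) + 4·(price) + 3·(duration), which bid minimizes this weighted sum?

P1: 4·7 + 4·118 + 3·108 = 824
P2: 4·13 + 4·350 + 3·133 = 1851
P3: 4·10 + 4·484 + 3·167 = 2477
P4: 4·19 + 4·617 + 3·111 = 2877
P5: 4·10 + 4·442 + 3·197 = 2399
P6: 4·3 + 4·551 + 3·44 = 2348
Lowest: P1 at 824.

P1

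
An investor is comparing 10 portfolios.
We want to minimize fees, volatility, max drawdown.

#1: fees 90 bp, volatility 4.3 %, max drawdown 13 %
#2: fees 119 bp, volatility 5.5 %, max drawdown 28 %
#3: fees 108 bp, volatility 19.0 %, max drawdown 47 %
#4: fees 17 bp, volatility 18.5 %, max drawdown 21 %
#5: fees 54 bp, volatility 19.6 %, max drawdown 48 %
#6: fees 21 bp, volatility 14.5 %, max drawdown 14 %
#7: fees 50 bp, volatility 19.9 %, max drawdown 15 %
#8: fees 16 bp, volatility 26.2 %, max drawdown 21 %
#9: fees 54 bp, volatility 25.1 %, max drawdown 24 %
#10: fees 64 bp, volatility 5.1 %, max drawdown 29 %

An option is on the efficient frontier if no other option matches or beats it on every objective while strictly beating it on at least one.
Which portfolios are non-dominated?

#1: not dominated (best volatility).
#2: dominated by #1 (fees 90≤119, volatility 4.3≤5.5, max drawdown 13≤28).
#3: dominated by #1 (fees 90≤108, volatility 4.3≤19.0, max drawdown 13≤47).
#4: not dominated.
#5: dominated by #4 (fees 17≤54, volatility 18.5≤19.6, max drawdown 21≤48).
#6: not dominated.
#7: dominated by #6 (fees 21≤50, volatility 14.5≤19.9, max drawdown 14≤15).
#8: not dominated (best fees).
#9: dominated by #4 (fees 17≤54, volatility 18.5≤25.1, max drawdown 21≤24).
#10: not dominated.

#1, #4, #6, #8, #10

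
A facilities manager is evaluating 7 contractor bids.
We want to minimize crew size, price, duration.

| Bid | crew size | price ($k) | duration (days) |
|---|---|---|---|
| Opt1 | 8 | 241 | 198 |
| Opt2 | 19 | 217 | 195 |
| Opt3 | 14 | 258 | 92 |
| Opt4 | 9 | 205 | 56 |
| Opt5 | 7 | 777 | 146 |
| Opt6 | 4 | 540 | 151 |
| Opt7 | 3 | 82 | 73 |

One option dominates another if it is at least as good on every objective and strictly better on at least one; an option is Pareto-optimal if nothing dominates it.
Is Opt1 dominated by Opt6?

Opt6 vs Opt1: Opt6 is worse on price (540 vs 241), so it does not dominate Opt1.

No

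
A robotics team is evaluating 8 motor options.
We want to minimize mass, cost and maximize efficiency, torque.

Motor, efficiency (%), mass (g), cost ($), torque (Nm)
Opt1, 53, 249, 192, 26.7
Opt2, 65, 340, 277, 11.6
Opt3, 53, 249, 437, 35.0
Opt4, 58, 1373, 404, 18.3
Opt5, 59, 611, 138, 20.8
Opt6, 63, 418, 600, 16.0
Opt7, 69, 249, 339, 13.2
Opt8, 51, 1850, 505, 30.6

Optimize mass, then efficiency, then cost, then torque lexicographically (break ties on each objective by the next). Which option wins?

Opt7

First minimize mass: best is 249, kept {Opt1, Opt3, Opt7}.
Then maximize efficiency: best is 69, kept {Opt7}.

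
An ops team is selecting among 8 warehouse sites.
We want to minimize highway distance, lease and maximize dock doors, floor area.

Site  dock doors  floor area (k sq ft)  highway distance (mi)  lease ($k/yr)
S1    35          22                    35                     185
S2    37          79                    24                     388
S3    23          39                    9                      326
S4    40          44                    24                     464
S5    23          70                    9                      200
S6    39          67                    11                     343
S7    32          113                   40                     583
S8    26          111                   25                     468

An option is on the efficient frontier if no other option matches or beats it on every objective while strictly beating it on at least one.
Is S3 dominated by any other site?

S5 vs S3: dock doors 23≥23, floor area 70≥39, highway distance 9≤9, lease 200≤326 — S5 is at least as good on every objective and strictly better on at least one, so S5 dominates S3.

Yes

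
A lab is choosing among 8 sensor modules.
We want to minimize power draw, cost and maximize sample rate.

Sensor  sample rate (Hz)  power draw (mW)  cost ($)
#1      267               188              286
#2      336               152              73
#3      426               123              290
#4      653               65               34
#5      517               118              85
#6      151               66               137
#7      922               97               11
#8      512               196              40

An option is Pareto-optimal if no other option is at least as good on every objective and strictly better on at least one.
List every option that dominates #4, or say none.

none

#1: worse on sample rate (267 vs 653).
#2: worse on sample rate (336 vs 653).
#3: worse on sample rate (426 vs 653).
#5: worse on sample rate (517 vs 653).
#6: worse on sample rate (151 vs 653).
#7: worse on power draw (97 vs 65).
#8: worse on sample rate (512 vs 653).
No option dominates #4.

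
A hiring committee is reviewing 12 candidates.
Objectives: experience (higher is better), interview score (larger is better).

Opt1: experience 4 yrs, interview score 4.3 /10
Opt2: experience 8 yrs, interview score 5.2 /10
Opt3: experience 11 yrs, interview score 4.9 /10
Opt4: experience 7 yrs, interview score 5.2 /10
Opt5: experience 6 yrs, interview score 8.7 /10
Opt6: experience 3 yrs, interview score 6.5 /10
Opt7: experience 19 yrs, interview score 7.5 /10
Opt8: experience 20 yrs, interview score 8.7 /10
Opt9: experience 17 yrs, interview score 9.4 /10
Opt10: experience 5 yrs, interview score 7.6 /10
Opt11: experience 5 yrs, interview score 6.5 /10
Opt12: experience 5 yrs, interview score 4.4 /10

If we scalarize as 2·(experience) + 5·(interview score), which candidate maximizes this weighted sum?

Opt8

Opt1: 2·4 + 5·4.3 = 29.5
Opt2: 2·8 + 5·5.2 = 42.0
Opt3: 2·11 + 5·4.9 = 46.5
Opt4: 2·7 + 5·5.2 = 40.0
Opt5: 2·6 + 5·8.7 = 55.5
Opt6: 2·3 + 5·6.5 = 38.5
Opt7: 2·19 + 5·7.5 = 75.5
Opt8: 2·20 + 5·8.7 = 83.5
Opt9: 2·17 + 5·9.4 = 81.0
Opt10: 2·5 + 5·7.6 = 48.0
Opt11: 2·5 + 5·6.5 = 42.5
Opt12: 2·5 + 5·4.4 = 32.0
Highest: Opt8 at 83.5.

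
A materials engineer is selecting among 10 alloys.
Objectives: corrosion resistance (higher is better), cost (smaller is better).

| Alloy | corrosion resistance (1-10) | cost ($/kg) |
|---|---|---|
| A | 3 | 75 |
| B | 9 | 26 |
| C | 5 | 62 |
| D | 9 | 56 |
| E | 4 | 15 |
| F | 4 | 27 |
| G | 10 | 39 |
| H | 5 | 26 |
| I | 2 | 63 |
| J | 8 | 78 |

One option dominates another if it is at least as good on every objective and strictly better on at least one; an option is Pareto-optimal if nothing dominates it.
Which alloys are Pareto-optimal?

A: dominated by B (corrosion resistance 9≥3, cost 26≤75).
B: not dominated.
C: dominated by B (corrosion resistance 9≥5, cost 26≤62).
D: dominated by B (corrosion resistance 9≥9, cost 26≤56).
E: not dominated (best cost).
F: dominated by B (corrosion resistance 9≥4, cost 26≤27).
G: not dominated (best corrosion resistance).
H: dominated by B (corrosion resistance 9≥5, cost 26≤26).
I: dominated by B (corrosion resistance 9≥2, cost 26≤63).
J: dominated by B (corrosion resistance 9≥8, cost 26≤78).

B, E, G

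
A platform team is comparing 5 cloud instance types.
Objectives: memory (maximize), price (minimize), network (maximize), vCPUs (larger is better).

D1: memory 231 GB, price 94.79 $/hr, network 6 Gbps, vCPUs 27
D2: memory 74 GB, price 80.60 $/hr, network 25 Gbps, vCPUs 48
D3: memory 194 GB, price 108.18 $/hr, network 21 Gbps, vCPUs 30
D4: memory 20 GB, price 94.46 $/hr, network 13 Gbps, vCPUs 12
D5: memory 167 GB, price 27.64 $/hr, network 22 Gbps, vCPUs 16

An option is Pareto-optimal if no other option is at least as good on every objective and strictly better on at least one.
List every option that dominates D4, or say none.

D2: memory 74≥20, price 80.60≤94.46, network 25≥13, vCPUs 48≥12 — dominates D4.
D5: memory 167≥20, price 27.64≤94.46, network 22≥13, vCPUs 16≥12 — dominates D4.
Others (D1, D3) are each worse than D4 on at least one objective.

D2, D5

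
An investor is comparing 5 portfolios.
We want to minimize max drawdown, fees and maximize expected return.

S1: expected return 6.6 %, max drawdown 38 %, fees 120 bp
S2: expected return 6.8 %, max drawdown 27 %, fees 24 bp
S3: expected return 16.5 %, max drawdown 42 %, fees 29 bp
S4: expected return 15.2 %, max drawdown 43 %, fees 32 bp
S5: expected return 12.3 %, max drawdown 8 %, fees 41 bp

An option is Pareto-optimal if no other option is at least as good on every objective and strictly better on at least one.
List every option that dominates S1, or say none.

S2: expected return 6.8≥6.6, max drawdown 27≤38, fees 24≤120 — dominates S1.
S5: expected return 12.3≥6.6, max drawdown 8≤38, fees 41≤120 — dominates S1.
Others (S3, S4) are each worse than S1 on at least one objective.

S2, S5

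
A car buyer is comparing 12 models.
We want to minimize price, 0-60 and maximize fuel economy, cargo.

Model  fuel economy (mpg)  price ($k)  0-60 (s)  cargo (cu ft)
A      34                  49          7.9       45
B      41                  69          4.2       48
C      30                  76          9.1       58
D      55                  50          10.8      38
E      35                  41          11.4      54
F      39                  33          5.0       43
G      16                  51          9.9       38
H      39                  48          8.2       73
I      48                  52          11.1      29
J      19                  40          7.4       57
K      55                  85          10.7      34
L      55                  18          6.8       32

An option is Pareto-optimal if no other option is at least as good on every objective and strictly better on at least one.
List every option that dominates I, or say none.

D, L

D: fuel economy 55≥48, price 50≤52, 0-60 10.8≤11.1, cargo 38≥29 — dominates I.
L: fuel economy 55≥48, price 18≤52, 0-60 6.8≤11.1, cargo 32≥29 — dominates I.
Others (A, B, C, E, F, G, H, J, K) are each worse than I on at least one objective.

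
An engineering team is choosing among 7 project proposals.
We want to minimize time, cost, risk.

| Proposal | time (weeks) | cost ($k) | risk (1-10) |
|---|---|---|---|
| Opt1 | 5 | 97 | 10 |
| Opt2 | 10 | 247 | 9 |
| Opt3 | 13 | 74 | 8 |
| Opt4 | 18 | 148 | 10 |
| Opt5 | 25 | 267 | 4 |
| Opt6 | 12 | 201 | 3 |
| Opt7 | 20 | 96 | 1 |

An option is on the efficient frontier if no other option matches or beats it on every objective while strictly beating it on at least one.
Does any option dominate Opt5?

Opt6 vs Opt5: time 12≤25, cost 201≤267, risk 3≤4 — Opt6 is at least as good on every objective and strictly better on at least one, so Opt6 dominates Opt5.

Yes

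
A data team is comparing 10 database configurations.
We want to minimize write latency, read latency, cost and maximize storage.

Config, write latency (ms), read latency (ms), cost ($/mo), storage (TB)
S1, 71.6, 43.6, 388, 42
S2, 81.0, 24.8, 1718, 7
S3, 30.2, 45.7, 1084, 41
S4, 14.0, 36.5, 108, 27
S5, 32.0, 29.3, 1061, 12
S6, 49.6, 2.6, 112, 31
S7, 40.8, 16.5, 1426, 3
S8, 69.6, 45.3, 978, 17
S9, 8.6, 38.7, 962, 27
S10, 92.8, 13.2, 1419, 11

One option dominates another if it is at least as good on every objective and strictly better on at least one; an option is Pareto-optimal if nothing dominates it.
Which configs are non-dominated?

S1, S3, S4, S5, S6, S7, S9

S1: not dominated (best storage).
S2: dominated by S6 (write latency 49.6≤81.0, read latency 2.6≤24.8, cost 112≤1718, storage 31≥7).
S3: not dominated.
S4: not dominated (best cost).
S5: not dominated.
S6: not dominated (best read latency).
S7: not dominated.
S8: dominated by S4 (write latency 14.0≤69.6, read latency 36.5≤45.3, cost 108≤978, storage 27≥17).
S9: not dominated (best write latency).
S10: dominated by S6 (write latency 49.6≤92.8, read latency 2.6≤13.2, cost 112≤1419, storage 31≥11).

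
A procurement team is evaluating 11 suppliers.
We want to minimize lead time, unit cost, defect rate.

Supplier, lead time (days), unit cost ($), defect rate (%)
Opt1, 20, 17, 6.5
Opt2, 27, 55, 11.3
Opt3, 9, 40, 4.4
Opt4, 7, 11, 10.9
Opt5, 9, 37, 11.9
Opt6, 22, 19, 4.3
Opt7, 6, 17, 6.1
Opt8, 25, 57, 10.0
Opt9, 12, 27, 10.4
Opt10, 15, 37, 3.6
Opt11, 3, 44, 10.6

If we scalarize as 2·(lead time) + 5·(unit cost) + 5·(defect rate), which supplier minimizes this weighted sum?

Opt4

Opt1: 2·20 + 5·17 + 5·6.5 = 157.5
Opt2: 2·27 + 5·55 + 5·11.3 = 385.5
Opt3: 2·9 + 5·40 + 5·4.4 = 240.0
Opt4: 2·7 + 5·11 + 5·10.9 = 123.5
Opt5: 2·9 + 5·37 + 5·11.9 = 262.5
Opt6: 2·22 + 5·19 + 5·4.3 = 160.5
Opt7: 2·6 + 5·17 + 5·6.1 = 127.5
Opt8: 2·25 + 5·57 + 5·10.0 = 385.0
Opt9: 2·12 + 5·27 + 5·10.4 = 211.0
Opt10: 2·15 + 5·37 + 5·3.6 = 233.0
Opt11: 2·3 + 5·44 + 5·10.6 = 279.0
Lowest: Opt4 at 123.5.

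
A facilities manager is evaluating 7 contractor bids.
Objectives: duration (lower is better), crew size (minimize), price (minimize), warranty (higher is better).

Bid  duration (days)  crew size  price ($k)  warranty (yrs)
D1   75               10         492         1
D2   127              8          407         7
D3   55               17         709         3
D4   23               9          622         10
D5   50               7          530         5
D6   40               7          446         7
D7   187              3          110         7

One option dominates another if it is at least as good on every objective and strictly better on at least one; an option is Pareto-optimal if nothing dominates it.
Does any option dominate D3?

Yes

D4 vs D3: duration 23≤55, crew size 9≤17, price 622≤709, warranty 10≥3 — D4 is at least as good on every objective and strictly better on at least one, so D4 dominates D3.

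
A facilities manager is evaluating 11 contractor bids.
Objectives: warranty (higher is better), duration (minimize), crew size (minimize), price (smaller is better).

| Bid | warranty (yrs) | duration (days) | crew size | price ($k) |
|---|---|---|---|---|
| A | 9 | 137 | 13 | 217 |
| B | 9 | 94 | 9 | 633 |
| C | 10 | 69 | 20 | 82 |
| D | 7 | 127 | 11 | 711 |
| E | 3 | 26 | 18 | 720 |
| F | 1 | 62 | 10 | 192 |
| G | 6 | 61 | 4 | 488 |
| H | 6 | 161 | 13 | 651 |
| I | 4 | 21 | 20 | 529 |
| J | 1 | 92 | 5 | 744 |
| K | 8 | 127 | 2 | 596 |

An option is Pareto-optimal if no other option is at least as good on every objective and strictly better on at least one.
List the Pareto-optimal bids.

A, B, C, E, F, G, I, K

A: not dominated.
B: not dominated.
C: not dominated (best warranty).
D: dominated by B (warranty 9≥7, duration 94≤127, crew size 9≤11, price 633≤711).
E: not dominated.
F: not dominated.
G: not dominated.
H: dominated by A (warranty 9≥6, duration 137≤161, crew size 13≤13, price 217≤651).
I: not dominated (best duration).
J: dominated by G (warranty 6≥1, duration 61≤92, crew size 4≤5, price 488≤744).
K: not dominated (best crew size).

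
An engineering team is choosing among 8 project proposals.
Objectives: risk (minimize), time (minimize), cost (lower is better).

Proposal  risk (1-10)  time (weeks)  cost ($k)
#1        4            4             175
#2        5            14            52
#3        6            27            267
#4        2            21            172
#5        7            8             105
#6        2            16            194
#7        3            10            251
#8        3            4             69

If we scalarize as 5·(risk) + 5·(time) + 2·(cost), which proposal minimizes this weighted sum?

#1: 5·4 + 5·4 + 2·175 = 390
#2: 5·5 + 5·14 + 2·52 = 199
#3: 5·6 + 5·27 + 2·267 = 699
#4: 5·2 + 5·21 + 2·172 = 459
#5: 5·7 + 5·8 + 2·105 = 285
#6: 5·2 + 5·16 + 2·194 = 478
#7: 5·3 + 5·10 + 2·251 = 567
#8: 5·3 + 5·4 + 2·69 = 173
Lowest: #8 at 173.

#8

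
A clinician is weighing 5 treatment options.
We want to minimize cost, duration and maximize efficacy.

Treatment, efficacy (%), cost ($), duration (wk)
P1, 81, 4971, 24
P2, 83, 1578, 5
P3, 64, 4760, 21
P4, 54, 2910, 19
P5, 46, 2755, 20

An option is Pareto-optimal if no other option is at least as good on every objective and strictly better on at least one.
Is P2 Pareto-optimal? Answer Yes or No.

P1: worse on efficacy (81 vs 83).
P3: worse on efficacy (64 vs 83).
P4: worse on efficacy (54 vs 83).
P5: worse on efficacy (46 vs 83).
No option is at least as good as P2 on every objective and strictly better on one.

Yes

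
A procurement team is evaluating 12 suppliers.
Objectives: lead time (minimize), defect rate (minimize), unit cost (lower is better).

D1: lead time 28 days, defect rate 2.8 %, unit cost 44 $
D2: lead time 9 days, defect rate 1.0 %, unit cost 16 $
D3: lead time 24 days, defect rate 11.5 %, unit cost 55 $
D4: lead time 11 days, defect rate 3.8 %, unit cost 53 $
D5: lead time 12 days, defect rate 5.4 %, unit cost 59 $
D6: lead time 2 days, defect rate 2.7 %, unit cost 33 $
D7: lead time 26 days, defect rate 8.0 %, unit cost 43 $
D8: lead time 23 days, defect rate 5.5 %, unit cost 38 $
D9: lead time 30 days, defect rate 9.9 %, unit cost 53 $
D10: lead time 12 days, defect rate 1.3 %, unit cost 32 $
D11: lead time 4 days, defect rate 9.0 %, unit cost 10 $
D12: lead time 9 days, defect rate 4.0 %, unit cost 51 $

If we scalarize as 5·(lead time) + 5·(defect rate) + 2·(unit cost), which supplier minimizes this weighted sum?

D1: 5·28 + 5·2.8 + 2·44 = 242.0
D2: 5·9 + 5·1.0 + 2·16 = 82.0
D3: 5·24 + 5·11.5 + 2·55 = 287.5
D4: 5·11 + 5·3.8 + 2·53 = 180.0
D5: 5·12 + 5·5.4 + 2·59 = 205.0
D6: 5·2 + 5·2.7 + 2·33 = 89.5
D7: 5·26 + 5·8.0 + 2·43 = 256.0
D8: 5·23 + 5·5.5 + 2·38 = 218.5
D9: 5·30 + 5·9.9 + 2·53 = 305.5
D10: 5·12 + 5·1.3 + 2·32 = 130.5
D11: 5·4 + 5·9.0 + 2·10 = 85.0
D12: 5·9 + 5·4.0 + 2·51 = 167.0
Lowest: D2 at 82.0.

D2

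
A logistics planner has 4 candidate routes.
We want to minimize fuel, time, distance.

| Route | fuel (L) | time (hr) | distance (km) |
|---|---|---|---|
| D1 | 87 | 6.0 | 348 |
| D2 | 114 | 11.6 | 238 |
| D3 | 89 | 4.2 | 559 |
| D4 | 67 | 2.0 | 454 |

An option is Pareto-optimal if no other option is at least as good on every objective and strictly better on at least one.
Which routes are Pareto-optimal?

D1: not dominated.
D2: not dominated (best distance).
D3: dominated by D4 (fuel 67≤89, time 2.0≤4.2, distance 454≤559).
D4: not dominated (best fuel).

D1, D2, D4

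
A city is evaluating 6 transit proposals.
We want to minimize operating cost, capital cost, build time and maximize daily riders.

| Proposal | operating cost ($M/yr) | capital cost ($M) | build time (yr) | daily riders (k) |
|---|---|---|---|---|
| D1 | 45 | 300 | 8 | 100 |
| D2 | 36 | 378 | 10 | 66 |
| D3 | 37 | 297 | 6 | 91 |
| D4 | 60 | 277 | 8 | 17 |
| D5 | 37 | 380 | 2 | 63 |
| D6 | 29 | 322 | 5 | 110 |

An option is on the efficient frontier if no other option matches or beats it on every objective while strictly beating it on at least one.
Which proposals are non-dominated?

D1, D3, D4, D5, D6

D1: not dominated.
D2: dominated by D6 (operating cost 29≤36, capital cost 322≤378, build time 5≤10, daily riders 110≥66).
D3: not dominated.
D4: not dominated (best capital cost).
D5: not dominated (best build time).
D6: not dominated (best operating cost).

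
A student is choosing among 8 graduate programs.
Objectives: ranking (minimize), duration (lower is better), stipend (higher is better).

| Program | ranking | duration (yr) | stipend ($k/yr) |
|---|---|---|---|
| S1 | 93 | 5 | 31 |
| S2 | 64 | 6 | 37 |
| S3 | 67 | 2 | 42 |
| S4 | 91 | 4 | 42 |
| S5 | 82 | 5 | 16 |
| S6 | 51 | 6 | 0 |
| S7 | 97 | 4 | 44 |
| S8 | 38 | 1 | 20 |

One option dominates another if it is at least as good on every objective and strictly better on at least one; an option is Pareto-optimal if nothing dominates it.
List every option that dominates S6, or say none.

S8: ranking 38≤51, duration 1≤6, stipend 20≥0 — dominates S6.
Others (S1, S2, S3, S4, S5, S7) are each worse than S6 on at least one objective.

S8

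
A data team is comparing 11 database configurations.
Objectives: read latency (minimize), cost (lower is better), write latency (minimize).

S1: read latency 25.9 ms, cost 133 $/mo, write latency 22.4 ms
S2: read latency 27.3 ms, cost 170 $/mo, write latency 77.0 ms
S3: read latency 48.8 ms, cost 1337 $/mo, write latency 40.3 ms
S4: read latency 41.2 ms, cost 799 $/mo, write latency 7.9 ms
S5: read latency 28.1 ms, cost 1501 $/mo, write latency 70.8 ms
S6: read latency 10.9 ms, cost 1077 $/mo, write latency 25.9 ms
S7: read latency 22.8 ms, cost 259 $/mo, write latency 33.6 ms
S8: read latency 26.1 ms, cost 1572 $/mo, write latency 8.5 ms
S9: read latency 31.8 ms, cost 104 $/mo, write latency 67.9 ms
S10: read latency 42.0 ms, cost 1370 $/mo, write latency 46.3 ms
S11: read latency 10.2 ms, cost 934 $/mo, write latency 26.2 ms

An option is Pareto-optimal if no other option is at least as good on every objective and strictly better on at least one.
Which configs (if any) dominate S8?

S1: worse on write latency (22.4 vs 8.5).
S2: worse on read latency (27.3 vs 26.1).
S3: worse on read latency (48.8 vs 26.1).
S4: worse on read latency (41.2 vs 26.1).
S5: worse on read latency (28.1 vs 26.1).
S6: worse on write latency (25.9 vs 8.5).
S7: worse on write latency (33.6 vs 8.5).
S9: worse on read latency (31.8 vs 26.1).
S10: worse on read latency (42.0 vs 26.1).
S11: worse on write latency (26.2 vs 8.5).
No option dominates S8.

none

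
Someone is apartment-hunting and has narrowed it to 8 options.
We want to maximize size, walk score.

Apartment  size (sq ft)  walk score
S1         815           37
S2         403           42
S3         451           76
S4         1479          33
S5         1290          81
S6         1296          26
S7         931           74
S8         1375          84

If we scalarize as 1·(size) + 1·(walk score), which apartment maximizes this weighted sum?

S1: 1·815 + 1·37 = 852
S2: 1·403 + 1·42 = 445
S3: 1·451 + 1·76 = 527
S4: 1·1479 + 1·33 = 1512
S5: 1·1290 + 1·81 = 1371
S6: 1·1296 + 1·26 = 1322
S7: 1·931 + 1·74 = 1005
S8: 1·1375 + 1·84 = 1459
Highest: S4 at 1512.

S4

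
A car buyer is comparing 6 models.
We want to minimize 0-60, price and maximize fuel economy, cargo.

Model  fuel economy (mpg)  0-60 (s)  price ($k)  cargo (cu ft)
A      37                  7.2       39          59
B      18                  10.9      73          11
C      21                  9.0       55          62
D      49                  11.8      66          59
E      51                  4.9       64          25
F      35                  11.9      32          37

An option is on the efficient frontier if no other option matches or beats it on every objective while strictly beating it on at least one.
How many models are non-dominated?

A: not dominated.
B: dominated by A (fuel economy 37≥18, 0-60 7.2≤10.9, price 39≤73, cargo 59≥11).
C: not dominated (best cargo).
D: not dominated.
E: not dominated (best fuel economy).
F: not dominated (best price).
Pareto-optimal: A, C, D, E, F → 5.

5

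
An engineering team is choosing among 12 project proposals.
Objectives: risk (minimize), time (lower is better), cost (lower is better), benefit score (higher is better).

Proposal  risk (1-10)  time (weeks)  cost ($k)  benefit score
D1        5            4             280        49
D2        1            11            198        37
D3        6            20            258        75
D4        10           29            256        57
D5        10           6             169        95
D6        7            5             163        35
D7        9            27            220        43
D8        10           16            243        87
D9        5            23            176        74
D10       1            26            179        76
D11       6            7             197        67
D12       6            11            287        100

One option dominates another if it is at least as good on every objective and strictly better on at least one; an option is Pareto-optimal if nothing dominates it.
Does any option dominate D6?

No

D1: worse on cost (280 vs 163).
D2: worse on time (11 vs 5).
D3: worse on time (20 vs 5).
D4: worse on risk (10 vs 7).
D5: worse on risk (10 vs 7).
D7: worse on risk (9 vs 7).
D8: worse on risk (10 vs 7).
D9: worse on time (23 vs 5).
D10: worse on time (26 vs 5).
D11: worse on time (7 vs 5).
D12: worse on time (11 vs 5).
No option is at least as good as D6 on every objective and strictly better on one.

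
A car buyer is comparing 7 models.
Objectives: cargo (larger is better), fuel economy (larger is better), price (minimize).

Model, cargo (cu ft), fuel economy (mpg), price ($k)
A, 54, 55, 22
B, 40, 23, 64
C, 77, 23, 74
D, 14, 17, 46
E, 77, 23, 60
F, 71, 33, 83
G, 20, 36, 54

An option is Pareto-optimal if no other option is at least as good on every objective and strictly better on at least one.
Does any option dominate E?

A: worse on cargo (54 vs 77).
B: worse on cargo (40 vs 77).
C: worse on price (74 vs 60).
D: worse on cargo (14 vs 77).
F: worse on cargo (71 vs 77).
G: worse on cargo (20 vs 77).
No option is at least as good as E on every objective and strictly better on one.

No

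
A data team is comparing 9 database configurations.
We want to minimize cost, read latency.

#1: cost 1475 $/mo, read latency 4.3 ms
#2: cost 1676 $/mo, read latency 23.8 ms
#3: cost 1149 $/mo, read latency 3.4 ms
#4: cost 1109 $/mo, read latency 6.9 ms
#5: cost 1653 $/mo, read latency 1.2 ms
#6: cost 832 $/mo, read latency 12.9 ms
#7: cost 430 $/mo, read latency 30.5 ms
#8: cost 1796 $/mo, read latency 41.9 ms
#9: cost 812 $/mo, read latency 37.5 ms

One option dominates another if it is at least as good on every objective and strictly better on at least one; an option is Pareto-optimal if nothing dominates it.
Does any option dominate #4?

No

#1: worse on cost (1475 vs 1109).
#2: worse on cost (1676 vs 1109).
#3: worse on cost (1149 vs 1109).
#5: worse on cost (1653 vs 1109).
#6: worse on read latency (12.9 vs 6.9).
#7: worse on read latency (30.5 vs 6.9).
#8: worse on cost (1796 vs 1109).
#9: worse on read latency (37.5 vs 6.9).
No option is at least as good as #4 on every objective and strictly better on one.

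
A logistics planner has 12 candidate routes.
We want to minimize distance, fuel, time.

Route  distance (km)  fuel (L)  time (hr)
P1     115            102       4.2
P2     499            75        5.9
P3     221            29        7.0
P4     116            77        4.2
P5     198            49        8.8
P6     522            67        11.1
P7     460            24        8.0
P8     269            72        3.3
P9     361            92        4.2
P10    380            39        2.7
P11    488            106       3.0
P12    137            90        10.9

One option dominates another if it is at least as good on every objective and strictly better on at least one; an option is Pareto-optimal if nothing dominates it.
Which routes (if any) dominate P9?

P4: distance 116≤361, fuel 77≤92, time 4.2≤4.2 — dominates P9.
P8: distance 269≤361, fuel 72≤92, time 3.3≤4.2 — dominates P9.
Others (P1, P2, P3, P5, P6, P7, P10, P11, P12) are each worse than P9 on at least one objective.

P4, P8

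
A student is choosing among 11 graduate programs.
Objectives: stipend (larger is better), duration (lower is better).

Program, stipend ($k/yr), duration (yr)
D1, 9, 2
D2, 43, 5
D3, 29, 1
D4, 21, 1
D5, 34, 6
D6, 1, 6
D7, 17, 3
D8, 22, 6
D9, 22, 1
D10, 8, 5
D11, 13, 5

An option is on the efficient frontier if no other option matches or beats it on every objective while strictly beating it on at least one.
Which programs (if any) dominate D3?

D1: worse on stipend (9 vs 29).
D2: worse on duration (5 vs 1).
D4: worse on stipend (21 vs 29).
D5: worse on duration (6 vs 1).
D6: worse on stipend (1 vs 29).
D7: worse on stipend (17 vs 29).
D8: worse on stipend (22 vs 29).
D9: worse on stipend (22 vs 29).
D10: worse on stipend (8 vs 29).
D11: worse on stipend (13 vs 29).
No option dominates D3.

none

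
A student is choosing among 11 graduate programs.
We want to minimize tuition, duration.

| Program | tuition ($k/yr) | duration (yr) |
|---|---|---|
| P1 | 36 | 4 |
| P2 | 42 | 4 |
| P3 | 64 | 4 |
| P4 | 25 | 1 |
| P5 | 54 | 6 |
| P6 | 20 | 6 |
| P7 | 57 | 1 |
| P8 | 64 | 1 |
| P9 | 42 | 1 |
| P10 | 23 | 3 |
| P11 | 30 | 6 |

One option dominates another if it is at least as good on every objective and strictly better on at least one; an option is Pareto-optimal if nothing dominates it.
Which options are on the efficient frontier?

P4, P6, P10

P1: dominated by P4 (tuition 25≤36, duration 1≤4).
P2: dominated by P1 (tuition 36≤42, duration 4≤4).
P3: dominated by P1 (tuition 36≤64, duration 4≤4).
P4: not dominated.
P5: dominated by P1 (tuition 36≤54, duration 4≤6).
P6: not dominated (best tuition).
P7: dominated by P4 (tuition 25≤57, duration 1≤1).
P8: dominated by P4 (tuition 25≤64, duration 1≤1).
P9: dominated by P4 (tuition 25≤42, duration 1≤1).
P10: not dominated.
P11: dominated by P4 (tuition 25≤30, duration 1≤6).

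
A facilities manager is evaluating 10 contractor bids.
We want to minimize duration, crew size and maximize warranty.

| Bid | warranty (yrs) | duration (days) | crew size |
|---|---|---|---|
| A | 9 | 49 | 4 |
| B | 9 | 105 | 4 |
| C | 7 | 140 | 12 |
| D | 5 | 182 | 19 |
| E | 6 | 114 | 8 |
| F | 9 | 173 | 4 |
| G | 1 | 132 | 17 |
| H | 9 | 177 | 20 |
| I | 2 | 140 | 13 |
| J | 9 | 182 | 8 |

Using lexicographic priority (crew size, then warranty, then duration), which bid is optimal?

First minimize crew size: best is 4, kept {A, B, F}.
Then maximize warranty: best is 9, kept {A, B, F}.
Then minimize duration: best is 49, kept {A}.

A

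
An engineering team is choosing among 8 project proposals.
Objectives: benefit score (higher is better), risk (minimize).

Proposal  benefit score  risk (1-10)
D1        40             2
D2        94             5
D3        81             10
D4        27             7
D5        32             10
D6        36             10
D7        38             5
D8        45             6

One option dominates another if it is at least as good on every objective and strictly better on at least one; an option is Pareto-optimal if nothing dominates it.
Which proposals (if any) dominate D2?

none

D1: worse on benefit score (40 vs 94).
D3: worse on benefit score (81 vs 94).
D4: worse on benefit score (27 vs 94).
D5: worse on benefit score (32 vs 94).
D6: worse on benefit score (36 vs 94).
D7: worse on benefit score (38 vs 94).
D8: worse on benefit score (45 vs 94).
No option dominates D2.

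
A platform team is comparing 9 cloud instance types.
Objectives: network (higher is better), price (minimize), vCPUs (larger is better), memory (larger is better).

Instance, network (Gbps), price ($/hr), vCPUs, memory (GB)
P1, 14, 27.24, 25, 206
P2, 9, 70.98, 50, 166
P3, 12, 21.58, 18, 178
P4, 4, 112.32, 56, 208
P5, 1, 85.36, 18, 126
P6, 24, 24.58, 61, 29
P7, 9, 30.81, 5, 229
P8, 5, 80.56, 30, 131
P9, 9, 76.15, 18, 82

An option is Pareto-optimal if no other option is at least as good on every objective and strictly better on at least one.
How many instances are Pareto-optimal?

6

P1: not dominated.
P2: not dominated.
P3: not dominated (best price).
P4: not dominated.
P5: dominated by P1 (network 14≥1, price 27.24≤85.36, vCPUs 25≥18, memory 206≥126).
P6: not dominated (best network).
P7: not dominated (best memory).
P8: dominated by P2 (network 9≥5, price 70.98≤80.56, vCPUs 50≥30, memory 166≥131).
P9: dominated by P1 (network 14≥9, price 27.24≤76.15, vCPUs 25≥18, memory 206≥82).
Pareto-optimal: P1, P2, P3, P4, P6, P7 → 6.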